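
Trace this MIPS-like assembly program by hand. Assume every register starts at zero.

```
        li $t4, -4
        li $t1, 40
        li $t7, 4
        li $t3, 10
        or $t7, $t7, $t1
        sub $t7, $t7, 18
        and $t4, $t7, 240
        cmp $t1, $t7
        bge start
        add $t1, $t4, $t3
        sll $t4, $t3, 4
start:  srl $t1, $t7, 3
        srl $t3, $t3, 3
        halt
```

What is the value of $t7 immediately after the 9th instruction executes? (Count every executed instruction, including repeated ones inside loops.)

26

li $t4, -4 → $t4=-4
li $t1, 40 → $t1=40
li $t7, 4 → $t7=4
li $t3, 10 → $t3=10
or $t7, $t7, $t1 → $t7=4|40=44
sub $t7, $t7, 18 → $t7=44-18=26
and $t4, $t7, 240 → $t4=26&240=16
cmp $t1, $t7  (cmp 40,26)
bge start: taken
After step 9: $t7 = 26.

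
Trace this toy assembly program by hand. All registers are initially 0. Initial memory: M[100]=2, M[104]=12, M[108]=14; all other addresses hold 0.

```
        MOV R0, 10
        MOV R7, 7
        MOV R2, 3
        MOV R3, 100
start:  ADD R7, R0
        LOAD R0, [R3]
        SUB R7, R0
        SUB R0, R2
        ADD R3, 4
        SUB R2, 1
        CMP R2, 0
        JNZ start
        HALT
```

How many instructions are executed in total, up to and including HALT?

R0=10
R7=7
R2=3
R3=100
R7=7+10=17
R0=M[100]=2
R7=17-2=15
R0=2-3=-1
R3=100+4=104
R2=3-1=2
CMP R2, 0  (cmp 2,0)
JNZ start: taken
R7=15+(-1)=14
R0=M[104]=12
R7=14-12=2
R0=12-2=10
R3=104+4=108
R2=2-1=1
CMP R2, 0  (cmp 1,0)
JNZ start: taken
R7=2+10=12
R0=M[108]=14
R7=12-14=-2
R0=14-1=13
R3=108+4=112
R2=1-1=0
CMP R2, 0  (cmp 0,0)
JNZ start: not taken
halt.
Total executed instructions: 29.

29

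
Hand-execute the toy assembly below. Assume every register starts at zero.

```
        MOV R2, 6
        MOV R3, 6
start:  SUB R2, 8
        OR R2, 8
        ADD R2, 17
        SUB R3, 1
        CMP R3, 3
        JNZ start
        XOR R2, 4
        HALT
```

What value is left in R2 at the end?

R2=6
R3=6
R2=6-8=-2
R2=(-2)|8=-2
R2=(-2)+17=15
R3=6-1=5
CMP R3, 3  (cmp 5,3)
JNZ start: taken
R2=15-8=7
R2=7|8=15
R2=15+17=32
R3=5-1=4
CMP R3, 3  (cmp 4,3)
JNZ start: taken
R2=32-8=24
R2=24|8=24
R2=24+17=41
R3=4-1=3
CMP R3, 3  (cmp 3,3)
JNZ start: not taken
R2=41^4=45
halt.

45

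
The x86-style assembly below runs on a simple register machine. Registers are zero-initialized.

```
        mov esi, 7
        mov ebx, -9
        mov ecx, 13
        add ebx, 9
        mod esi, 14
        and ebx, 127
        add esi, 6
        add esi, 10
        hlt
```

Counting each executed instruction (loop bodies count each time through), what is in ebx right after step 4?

0

esi=7
ebx=-9
ecx=13
ebx=(-9)+9=0
After step 4: ebx = 0.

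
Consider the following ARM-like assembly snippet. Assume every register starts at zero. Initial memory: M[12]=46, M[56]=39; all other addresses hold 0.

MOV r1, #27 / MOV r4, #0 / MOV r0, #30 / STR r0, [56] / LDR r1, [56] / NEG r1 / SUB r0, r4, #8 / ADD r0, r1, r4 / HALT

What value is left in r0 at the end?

-30

after MOV r1, #27: r1=27
after MOV r4, #0: r4=0
after MOV r0, #30: r0=30
STR r0, [56] → M[56]=30
after LDR r1, [56]: r1=M[56]=30
after NEG r1: r1=-(30)=-30
after SUB r0, r4, #8: r0=0-8=-8
after ADD r0, r1, r4: r0=(-30)+0=-30
halt.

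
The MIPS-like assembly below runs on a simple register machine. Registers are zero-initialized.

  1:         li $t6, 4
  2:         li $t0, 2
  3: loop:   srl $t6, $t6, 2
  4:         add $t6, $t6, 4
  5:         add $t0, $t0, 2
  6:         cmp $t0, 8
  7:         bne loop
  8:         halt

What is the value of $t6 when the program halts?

5

li $t6, 4 → $t6=4
li $t0, 2 → $t0=2
srl $t6, $t6, 2 → $t6=4>>2=1
add $t6, $t6, 4 → $t6=1+4=5
add $t0, $t0, 2 → $t0=2+2=4
cmp $t0, 8  (cmp 4,8)
bne loop: taken
srl $t6, $t6, 2 → $t6=5>>2=1
add $t6, $t6, 4 → $t6=1+4=5
add $t0, $t0, 2 → $t0=4+2=6
cmp $t0, 8  (cmp 6,8)
bne loop: taken
srl $t6, $t6, 2 → $t6=5>>2=1
add $t6, $t6, 4 → $t6=1+4=5
add $t0, $t0, 2 → $t0=6+2=8
cmp $t0, 8  (cmp 8,8)
bne loop: not taken
halt.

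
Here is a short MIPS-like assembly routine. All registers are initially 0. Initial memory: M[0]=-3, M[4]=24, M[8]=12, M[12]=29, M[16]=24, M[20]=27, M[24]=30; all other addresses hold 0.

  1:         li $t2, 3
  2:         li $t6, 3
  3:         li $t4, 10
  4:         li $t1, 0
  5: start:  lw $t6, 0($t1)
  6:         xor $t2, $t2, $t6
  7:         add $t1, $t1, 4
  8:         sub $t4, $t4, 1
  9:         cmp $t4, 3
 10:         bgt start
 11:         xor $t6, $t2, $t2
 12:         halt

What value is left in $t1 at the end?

li $t2, 3 → $t2=3
li $t6, 3 → $t6=3
li $t4, 10 → $t4=10
li $t1, 0 → $t1=0
lw $t6, 0($t1) → $t6=M[0]=-3
xor $t2, $t2, $t6 → $t2=3^(-3)=-2
add $t1, $t1, 4 → $t1=0+4=4
sub $t4, $t4, 1 → $t4=10-1=9
cmp $t4, 3  (cmp 9,3)
bgt start: taken
lw $t6, 0($t1) → $t6=M[4]=24
xor $t2, $t2, $t6 → $t2=(-2)^24=-26
add $t1, $t1, 4 → $t1=4+4=8
sub $t4, $t4, 1 → $t4=9-1=8
cmp $t4, 3  (cmp 8,3)
bgt start: taken
lw $t6, 0($t1) → $t6=M[8]=12
xor $t2, $t2, $t6 → $t2=(-26)^12=-22
add $t1, $t1, 4 → $t1=8+4=12
sub $t4, $t4, 1 → $t4=8-1=7
cmp $t4, 3  (cmp 7,3)
bgt start: taken
lw $t6, 0($t1) → $t6=M[12]=29
xor $t2, $t2, $t6 → $t2=(-22)^29=-9
add $t1, $t1, 4 → $t1=12+4=16
sub $t4, $t4, 1 → $t4=7-1=6
cmp $t4, 3  (cmp 6,3)
bgt start: taken
lw $t6, 0($t1) → $t6=M[16]=24
xor $t2, $t2, $t6 → $t2=(-9)^24=-17
add $t1, $t1, 4 → $t1=16+4=20
sub $t4, $t4, 1 → $t4=6-1=5
cmp $t4, 3  (cmp 5,3)
bgt start: taken
lw $t6, 0($t1) → $t6=M[20]=27
xor $t2, $t2, $t6 → $t2=(-17)^27=-12
add $t1, $t1, 4 → $t1=20+4=24
sub $t4, $t4, 1 → $t4=5-1=4
cmp $t4, 3  (cmp 4,3)
bgt start: taken
lw $t6, 0($t1) → $t6=M[24]=30
xor $t2, $t2, $t6 → $t2=(-12)^30=-22
add $t1, $t1, 4 → $t1=24+4=28
sub $t4, $t4, 1 → $t4=4-1=3
cmp $t4, 3  (cmp 3,3)
bgt start: not taken
xor $t6, $t2, $t2 → $t6=(-22)^(-22)=0
halt.

28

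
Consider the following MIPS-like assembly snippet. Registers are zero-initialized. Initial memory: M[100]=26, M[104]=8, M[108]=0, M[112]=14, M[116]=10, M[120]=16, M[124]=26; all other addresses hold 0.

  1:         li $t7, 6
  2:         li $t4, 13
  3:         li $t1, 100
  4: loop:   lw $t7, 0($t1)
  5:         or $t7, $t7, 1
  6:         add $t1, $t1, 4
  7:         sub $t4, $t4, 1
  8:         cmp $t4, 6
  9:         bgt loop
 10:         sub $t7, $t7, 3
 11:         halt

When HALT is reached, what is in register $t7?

24

$t7=6
$t4=13
$t1=100
$t7=M[100]=26
$t7=26|1=27
$t1=100+4=104
$t4=13-1=12
cmp $t4, 6  (cmp 12,6)
bgt loop: taken
$t7=M[104]=8
$t7=8|1=9
$t1=104+4=108
$t4=12-1=11
cmp $t4, 6  (cmp 11,6)
bgt loop: taken
$t7=M[108]=0
$t7=0|1=1
$t1=108+4=112
$t4=11-1=10
cmp $t4, 6  (cmp 10,6)
bgt loop: taken
$t7=M[112]=14
$t7=14|1=15
$t1=112+4=116
$t4=10-1=9
cmp $t4, 6  (cmp 9,6)
bgt loop: taken
$t7=M[116]=10
$t7=10|1=11
$t1=116+4=120
$t4=9-1=8
cmp $t4, 6  (cmp 8,6)
bgt loop: taken
$t7=M[120]=16
$t7=16|1=17
$t1=120+4=124
$t4=8-1=7
cmp $t4, 6  (cmp 7,6)
bgt loop: taken
$t7=M[124]=26
$t7=26|1=27
$t1=124+4=128
$t4=7-1=6
cmp $t4, 6  (cmp 6,6)
bgt loop: not taken
$t7=27-3=24
halt.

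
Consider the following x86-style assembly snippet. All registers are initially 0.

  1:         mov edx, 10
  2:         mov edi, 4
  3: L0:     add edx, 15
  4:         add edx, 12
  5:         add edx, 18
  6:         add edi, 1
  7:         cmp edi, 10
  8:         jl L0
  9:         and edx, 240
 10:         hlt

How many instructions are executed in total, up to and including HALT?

40

edx=10
edi=4
edx=10+15=25
edx=25+12=37
edx=37+18=55
edi=4+1=5
cmp edi, 10  (cmp 5,10)
jl L0: taken
edx=55+15=70
edx=70+12=82
edx=82+18=100
edi=5+1=6
cmp edi, 10  (cmp 6,10)
jl L0: taken
edx=100+15=115
edx=115+12=127
edx=127+18=145
edi=6+1=7
cmp edi, 10  (cmp 7,10)
jl L0: taken
edx=145+15=160
edx=160+12=172
edx=172+18=190
edi=7+1=8
cmp edi, 10  (cmp 8,10)
jl L0: taken
edx=190+15=205
edx=205+12=217
edx=217+18=235
edi=8+1=9
cmp edi, 10  (cmp 9,10)
jl L0: taken
edx=235+15=250
edx=250+12=262
edx=262+18=280
edi=9+1=10
cmp edi, 10  (cmp 10,10)
jl L0: not taken
edx=280&240=16
halt.
Total executed instructions: 40.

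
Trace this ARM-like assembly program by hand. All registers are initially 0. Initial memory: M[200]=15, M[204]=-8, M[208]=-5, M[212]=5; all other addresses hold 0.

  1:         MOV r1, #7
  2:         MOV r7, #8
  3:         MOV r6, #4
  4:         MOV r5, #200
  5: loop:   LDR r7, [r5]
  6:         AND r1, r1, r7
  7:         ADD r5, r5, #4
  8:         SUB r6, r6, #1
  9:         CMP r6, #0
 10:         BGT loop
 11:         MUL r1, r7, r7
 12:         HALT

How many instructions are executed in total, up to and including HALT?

MOV r1, #7 → r1=7
MOV r7, #8 → r7=8
MOV r6, #4 → r6=4
MOV r5, #200 → r5=200
LDR r7, [r5] → r7=M[200]=15
AND r1, r1, r7 → r1=7&15=7
ADD r5, r5, #4 → r5=200+4=204
SUB r6, r6, #1 → r6=4-1=3
CMP r6, #0  (cmp 3,0)
BGT loop: taken
LDR r7, [r5] → r7=M[204]=-8
AND r1, r1, r7 → r1=7&(-8)=0
ADD r5, r5, #4 → r5=204+4=208
SUB r6, r6, #1 → r6=3-1=2
CMP r6, #0  (cmp 2,0)
BGT loop: taken
LDR r7, [r5] → r7=M[208]=-5
AND r1, r1, r7 → r1=0&(-5)=0
ADD r5, r5, #4 → r5=208+4=212
SUB r6, r6, #1 → r6=2-1=1
CMP r6, #0  (cmp 1,0)
BGT loop: taken
LDR r7, [r5] → r7=M[212]=5
AND r1, r1, r7 → r1=0&5=0
ADD r5, r5, #4 → r5=212+4=216
SUB r6, r6, #1 → r6=1-1=0
CMP r6, #0  (cmp 0,0)
BGT loop: not taken
MUL r1, r7, r7 → r1=5*5=25
halt.
Total executed instructions: 30.

30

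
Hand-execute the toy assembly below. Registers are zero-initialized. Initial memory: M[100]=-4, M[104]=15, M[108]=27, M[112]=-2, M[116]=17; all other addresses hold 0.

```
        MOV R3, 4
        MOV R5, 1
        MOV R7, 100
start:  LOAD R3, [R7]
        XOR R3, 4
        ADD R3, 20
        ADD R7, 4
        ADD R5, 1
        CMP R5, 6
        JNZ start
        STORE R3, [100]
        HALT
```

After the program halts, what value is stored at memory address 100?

MOV R3, 4 → R3=4
MOV R5, 1 → R5=1
MOV R7, 100 → R7=100
LOAD R3, [R7] → R3=M[100]=-4
XOR R3, 4 → R3=(-4)^4=-8
ADD R3, 20 → R3=(-8)+20=12
ADD R7, 4 → R7=100+4=104
ADD R5, 1 → R5=1+1=2
CMP R5, 6  (cmp 2,6)
JNZ start: taken
LOAD R3, [R7] → R3=M[104]=15
XOR R3, 4 → R3=15^4=11
ADD R3, 20 → R3=11+20=31
ADD R7, 4 → R7=104+4=108
ADD R5, 1 → R5=2+1=3
CMP R5, 6  (cmp 3,6)
JNZ start: taken
LOAD R3, [R7] → R3=M[108]=27
XOR R3, 4 → R3=27^4=31
ADD R3, 20 → R3=31+20=51
ADD R7, 4 → R7=108+4=112
ADD R5, 1 → R5=3+1=4
CMP R5, 6  (cmp 4,6)
JNZ start: taken
LOAD R3, [R7] → R3=M[112]=-2
XOR R3, 4 → R3=(-2)^4=-6
ADD R3, 20 → R3=(-6)+20=14
ADD R7, 4 → R7=112+4=116
ADD R5, 1 → R5=4+1=5
CMP R5, 6  (cmp 5,6)
JNZ start: taken
LOAD R3, [R7] → R3=M[116]=17
XOR R3, 4 → R3=17^4=21
ADD R3, 20 → R3=21+20=41
ADD R7, 4 → R7=116+4=120
ADD R5, 1 → R5=5+1=6
CMP R5, 6  (cmp 6,6)
JNZ start: not taken
STORE R3, [100] → M[100]=41
halt.

41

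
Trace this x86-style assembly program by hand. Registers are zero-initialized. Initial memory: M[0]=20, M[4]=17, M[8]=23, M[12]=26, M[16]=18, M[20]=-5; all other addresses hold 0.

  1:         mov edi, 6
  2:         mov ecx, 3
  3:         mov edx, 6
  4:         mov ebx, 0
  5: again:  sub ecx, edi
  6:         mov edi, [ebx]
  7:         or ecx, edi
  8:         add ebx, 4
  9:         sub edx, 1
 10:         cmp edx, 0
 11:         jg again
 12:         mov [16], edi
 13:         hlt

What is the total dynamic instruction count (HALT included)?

48

after mov edi, 6: edi=6
after mov ecx, 3: ecx=3
after mov edx, 6: edx=6
after mov ebx, 0: ebx=0
after sub ecx, edi: ecx=3-6=-3
after mov edi, [ebx]: edi=M[0]=20
after or ecx, edi: ecx=(-3)|20=-3
after add ebx, 4: ebx=0+4=4
after sub edx, 1: edx=6-1=5
cmp edx, 0  (cmp 5,0)
jg again: taken
after sub ecx, edi: ecx=(-3)-20=-23
after mov edi, [ebx]: edi=M[4]=17
after or ecx, edi: ecx=(-23)|17=-7
after add ebx, 4: ebx=4+4=8
after sub edx, 1: edx=5-1=4
cmp edx, 0  (cmp 4,0)
jg again: taken
after sub ecx, edi: ecx=(-7)-17=-24
after mov edi, [ebx]: edi=M[8]=23
after or ecx, edi: ecx=(-24)|23=-1
after add ebx, 4: ebx=8+4=12
after sub edx, 1: edx=4-1=3
cmp edx, 0  (cmp 3,0)
jg again: taken
after sub ecx, edi: ecx=(-1)-23=-24
after mov edi, [ebx]: edi=M[12]=26
after or ecx, edi: ecx=(-24)|26=-6
after add ebx, 4: ebx=12+4=16
after sub edx, 1: edx=3-1=2
cmp edx, 0  (cmp 2,0)
jg again: taken
after sub ecx, edi: ecx=(-6)-26=-32
after mov edi, [ebx]: edi=M[16]=18
after or ecx, edi: ecx=(-32)|18=-14
after add ebx, 4: ebx=16+4=20
after sub edx, 1: edx=2-1=1
cmp edx, 0  (cmp 1,0)
jg again: taken
after sub ecx, edi: ecx=(-14)-18=-32
after mov edi, [ebx]: edi=M[20]=-5
after or ecx, edi: ecx=(-32)|(-5)=-5
after add ebx, 4: ebx=20+4=24
after sub edx, 1: edx=1-1=0
cmp edx, 0  (cmp 0,0)
jg again: not taken
mov [16], edi → M[16]=-5
halt.
Total executed instructions: 48.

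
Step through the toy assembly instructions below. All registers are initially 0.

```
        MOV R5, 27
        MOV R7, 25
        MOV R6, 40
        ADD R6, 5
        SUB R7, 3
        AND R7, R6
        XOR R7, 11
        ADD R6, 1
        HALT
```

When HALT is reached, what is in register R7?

15

MOV R5, 27 → R5=27
MOV R7, 25 → R7=25
MOV R6, 40 → R6=40
ADD R6, 5 → R6=40+5=45
SUB R7, 3 → R7=25-3=22
AND R7, R6 → R7=22&45=4
XOR R7, 11 → R7=4^11=15
ADD R6, 1 → R6=45+1=46
halt.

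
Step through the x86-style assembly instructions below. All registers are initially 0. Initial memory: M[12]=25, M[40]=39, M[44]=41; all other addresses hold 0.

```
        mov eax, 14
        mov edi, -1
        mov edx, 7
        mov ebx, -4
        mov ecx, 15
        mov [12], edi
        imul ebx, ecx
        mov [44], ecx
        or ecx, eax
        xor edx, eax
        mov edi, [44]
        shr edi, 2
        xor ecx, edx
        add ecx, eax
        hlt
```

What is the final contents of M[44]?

15

eax=14
edi=-1
edx=7
ebx=-4
ecx=15
mov [12], edi → M[12]=-1
ebx=(-4)*15=-60
mov [44], ecx → M[44]=15
ecx=15|14=15
edx=7^14=9
edi=M[44]=15
edi=15>>2=3
ecx=15^9=6
ecx=6+14=20
halt.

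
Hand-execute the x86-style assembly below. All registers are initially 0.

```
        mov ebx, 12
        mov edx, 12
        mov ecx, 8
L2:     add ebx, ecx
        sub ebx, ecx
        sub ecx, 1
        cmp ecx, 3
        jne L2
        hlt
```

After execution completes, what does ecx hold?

3

ebx=12
edx=12
ecx=8
ebx=12+8=20
ebx=20-8=12
ecx=8-1=7
cmp ecx, 3  (cmp 7,3)
jne L2: taken
ebx=12+7=19
ebx=19-7=12
ecx=7-1=6
cmp ecx, 3  (cmp 6,3)
jne L2: taken
ebx=12+6=18
ebx=18-6=12
ecx=6-1=5
cmp ecx, 3  (cmp 5,3)
jne L2: taken
ebx=12+5=17
ebx=17-5=12
ecx=5-1=4
cmp ecx, 3  (cmp 4,3)
jne L2: taken
ebx=12+4=16
ebx=16-4=12
ecx=4-1=3
cmp ecx, 3  (cmp 3,3)
jne L2: not taken
halt.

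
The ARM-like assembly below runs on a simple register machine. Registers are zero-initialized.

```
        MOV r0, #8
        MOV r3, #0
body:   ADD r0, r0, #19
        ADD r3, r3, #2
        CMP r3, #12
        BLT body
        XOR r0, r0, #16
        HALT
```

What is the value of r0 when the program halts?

106

after MOV r0, #8: r0=8
after MOV r3, #0: r3=0
after ADD r0, r0, #19: r0=8+19=27
after ADD r3, r3, #2: r3=0+2=2
CMP r3, #12  (cmp 2,12)
BLT body: taken
after ADD r0, r0, #19: r0=27+19=46
after ADD r3, r3, #2: r3=2+2=4
CMP r3, #12  (cmp 4,12)
BLT body: taken
after ADD r0, r0, #19: r0=46+19=65
after ADD r3, r3, #2: r3=4+2=6
CMP r3, #12  (cmp 6,12)
BLT body: taken
after ADD r0, r0, #19: r0=65+19=84
after ADD r3, r3, #2: r3=6+2=8
CMP r3, #12  (cmp 8,12)
BLT body: taken
after ADD r0, r0, #19: r0=84+19=103
after ADD r3, r3, #2: r3=8+2=10
CMP r3, #12  (cmp 10,12)
BLT body: taken
after ADD r0, r0, #19: r0=103+19=122
after ADD r3, r3, #2: r3=10+2=12
CMP r3, #12  (cmp 12,12)
BLT body: not taken
after XOR r0, r0, #16: r0=122^16=106
halt.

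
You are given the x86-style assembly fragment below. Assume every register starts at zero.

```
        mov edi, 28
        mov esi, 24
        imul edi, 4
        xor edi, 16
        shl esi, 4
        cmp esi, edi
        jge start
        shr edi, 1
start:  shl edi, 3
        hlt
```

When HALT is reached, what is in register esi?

384

mov edi, 28 → edi=28
mov esi, 24 → esi=24
imul edi, 4 → edi=28*4=112
xor edi, 16 → edi=112^16=96
shl esi, 4 → esi=24<<4=384
cmp esi, edi  (cmp 384,96)
jge start: taken
shl edi, 3 → edi=96<<3=768
halt.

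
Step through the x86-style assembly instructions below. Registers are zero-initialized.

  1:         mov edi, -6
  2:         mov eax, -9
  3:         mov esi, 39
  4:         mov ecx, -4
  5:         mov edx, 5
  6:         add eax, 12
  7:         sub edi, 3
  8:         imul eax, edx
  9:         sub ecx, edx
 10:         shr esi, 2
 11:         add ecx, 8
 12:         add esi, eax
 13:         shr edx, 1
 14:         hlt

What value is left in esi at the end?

24

edi=-6
eax=-9
esi=39
ecx=-4
edx=5
eax=(-9)+12=3
edi=(-6)-3=-9
eax=3*5=15
ecx=(-4)-5=-9
esi=39>>2=9
ecx=(-9)+8=-1
esi=9+15=24
edx=5>>1=2
halt.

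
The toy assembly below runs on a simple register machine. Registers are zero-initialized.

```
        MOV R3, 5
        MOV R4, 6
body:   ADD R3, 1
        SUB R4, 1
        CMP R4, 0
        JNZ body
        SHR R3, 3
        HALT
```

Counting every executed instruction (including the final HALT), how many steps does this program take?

28

after MOV R3, 5: R3=5
after MOV R4, 6: R4=6
after ADD R3, 1: R3=5+1=6
after SUB R4, 1: R4=6-1=5
CMP R4, 0  (cmp 5,0)
JNZ body: taken
after ADD R3, 1: R3=6+1=7
after SUB R4, 1: R4=5-1=4
CMP R4, 0  (cmp 4,0)
JNZ body: taken
after ADD R3, 1: R3=7+1=8
after SUB R4, 1: R4=4-1=3
CMP R4, 0  (cmp 3,0)
JNZ body: taken
after ADD R3, 1: R3=8+1=9
after SUB R4, 1: R4=3-1=2
CMP R4, 0  (cmp 2,0)
JNZ body: taken
after ADD R3, 1: R3=9+1=10
after SUB R4, 1: R4=2-1=1
CMP R4, 0  (cmp 1,0)
JNZ body: taken
after ADD R3, 1: R3=10+1=11
after SUB R4, 1: R4=1-1=0
CMP R4, 0  (cmp 0,0)
JNZ body: not taken
after SHR R3, 3: R3=11>>3=1
halt.
Total executed instructions: 28.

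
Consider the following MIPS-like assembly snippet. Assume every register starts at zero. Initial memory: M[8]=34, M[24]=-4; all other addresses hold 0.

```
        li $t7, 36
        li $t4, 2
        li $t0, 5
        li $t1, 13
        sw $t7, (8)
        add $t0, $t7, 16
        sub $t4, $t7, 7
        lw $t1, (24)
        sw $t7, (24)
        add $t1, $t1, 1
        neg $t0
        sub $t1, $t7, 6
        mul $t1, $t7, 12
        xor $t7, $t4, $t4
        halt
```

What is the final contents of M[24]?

36

after li $t7, 36: $t7=36
after li $t4, 2: $t4=2
after li $t0, 5: $t0=5
after li $t1, 13: $t1=13
sw $t7, (8) → M[8]=36
after add $t0, $t7, 16: $t0=36+16=52
after sub $t4, $t7, 7: $t4=36-7=29
after lw $t1, (24): $t1=M[24]=-4
sw $t7, (24) → M[24]=36
after add $t1, $t1, 1: $t1=(-4)+1=-3
after neg $t0: $t0=-(52)=-52
after sub $t1, $t7, 6: $t1=36-6=30
after mul $t1, $t7, 12: $t1=36*12=432
after xor $t7, $t4, $t4: $t7=29^29=0
halt.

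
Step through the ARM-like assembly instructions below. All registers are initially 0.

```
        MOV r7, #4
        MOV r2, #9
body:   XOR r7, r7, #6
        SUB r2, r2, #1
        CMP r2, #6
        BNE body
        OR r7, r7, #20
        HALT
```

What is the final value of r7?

after MOV r7, #4: r7=4
after MOV r2, #9: r2=9
after XOR r7, r7, #6: r7=4^6=2
after SUB r2, r2, #1: r2=9-1=8
CMP r2, #6  (cmp 8,6)
BNE body: taken
after XOR r7, r7, #6: r7=2^6=4
after SUB r2, r2, #1: r2=8-1=7
CMP r2, #6  (cmp 7,6)
BNE body: taken
after XOR r7, r7, #6: r7=4^6=2
after SUB r2, r2, #1: r2=7-1=6
CMP r2, #6  (cmp 6,6)
BNE body: not taken
after OR r7, r7, #20: r7=2|20=22
halt.

22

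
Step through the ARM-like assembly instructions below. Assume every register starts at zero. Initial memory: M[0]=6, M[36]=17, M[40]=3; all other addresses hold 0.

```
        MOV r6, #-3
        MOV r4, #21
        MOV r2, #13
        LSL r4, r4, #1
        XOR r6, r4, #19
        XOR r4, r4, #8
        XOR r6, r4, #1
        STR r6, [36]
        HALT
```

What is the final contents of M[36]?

MOV r6, #-3 → r6=-3
MOV r4, #21 → r4=21
MOV r2, #13 → r2=13
LSL r4, r4, #1 → r4=21<<1=42
XOR r6, r4, #19 → r6=42^19=57
XOR r4, r4, #8 → r4=42^8=34
XOR r6, r4, #1 → r6=34^1=35
STR r6, [36] → M[36]=35
halt.

35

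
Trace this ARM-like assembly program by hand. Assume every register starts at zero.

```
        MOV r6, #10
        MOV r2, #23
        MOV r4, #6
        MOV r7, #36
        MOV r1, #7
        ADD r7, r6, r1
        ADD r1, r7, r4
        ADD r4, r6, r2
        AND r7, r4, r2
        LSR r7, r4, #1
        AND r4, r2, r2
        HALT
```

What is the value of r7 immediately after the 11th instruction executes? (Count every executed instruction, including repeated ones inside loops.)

16

r6=10
r2=23
r4=6
r7=36
r1=7
r7=10+7=17
r1=17+6=23
r4=10+23=33
r7=33&23=1
r7=33>>1=16
r4=23&23=23
After step 11: r7 = 16.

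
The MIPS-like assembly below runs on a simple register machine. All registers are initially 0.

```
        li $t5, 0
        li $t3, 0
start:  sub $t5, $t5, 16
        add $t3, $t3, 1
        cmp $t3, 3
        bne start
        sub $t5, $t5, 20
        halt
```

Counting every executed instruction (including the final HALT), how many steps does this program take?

li $t5, 0 → $t5=0
li $t3, 0 → $t3=0
sub $t5, $t5, 16 → $t5=0-16=-16
add $t3, $t3, 1 → $t3=0+1=1
cmp $t3, 3  (cmp 1,3)
bne start: taken
sub $t5, $t5, 16 → $t5=(-16)-16=-32
add $t3, $t3, 1 → $t3=1+1=2
cmp $t3, 3  (cmp 2,3)
bne start: taken
sub $t5, $t5, 16 → $t5=(-32)-16=-48
add $t3, $t3, 1 → $t3=2+1=3
cmp $t3, 3  (cmp 3,3)
bne start: not taken
sub $t5, $t5, 20 → $t5=(-48)-20=-68
halt.
Total executed instructions: 16.

16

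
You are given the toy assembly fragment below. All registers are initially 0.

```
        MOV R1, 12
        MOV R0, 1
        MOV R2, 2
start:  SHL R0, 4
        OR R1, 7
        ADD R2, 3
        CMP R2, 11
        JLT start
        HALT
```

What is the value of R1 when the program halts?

15

R1=12
R0=1
R2=2
R0=1<<4=16
R1=12|7=15
R2=2+3=5
CMP R2, 11  (cmp 5,11)
JLT start: taken
R0=16<<4=256
R1=15|7=15
R2=5+3=8
CMP R2, 11  (cmp 8,11)
JLT start: taken
R0=256<<4=4096
R1=15|7=15
R2=8+3=11
CMP R2, 11  (cmp 11,11)
JLT start: not taken
halt.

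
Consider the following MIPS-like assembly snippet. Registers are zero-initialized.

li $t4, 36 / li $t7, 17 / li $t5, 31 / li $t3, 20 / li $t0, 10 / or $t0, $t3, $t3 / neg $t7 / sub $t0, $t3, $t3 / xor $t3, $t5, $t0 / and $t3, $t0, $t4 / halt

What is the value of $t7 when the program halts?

-17

li $t4, 36 → $t4=36
li $t7, 17 → $t7=17
li $t5, 31 → $t5=31
li $t3, 20 → $t3=20
li $t0, 10 → $t0=10
or $t0, $t3, $t3 → $t0=20|20=20
neg $t7 → $t7=-(17)=-17
sub $t0, $t3, $t3 → $t0=20-20=0
xor $t3, $t5, $t0 → $t3=31^0=31
and $t3, $t0, $t4 → $t3=0&36=0
halt.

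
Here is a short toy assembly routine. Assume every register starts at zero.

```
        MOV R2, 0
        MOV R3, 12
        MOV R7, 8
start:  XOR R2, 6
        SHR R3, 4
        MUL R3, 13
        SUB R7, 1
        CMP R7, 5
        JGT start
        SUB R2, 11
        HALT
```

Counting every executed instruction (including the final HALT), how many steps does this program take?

23

R2=0
R3=12
R7=8
R2=0^6=6
R3=12>>4=0
R3=0*13=0
R7=8-1=7
CMP R7, 5  (cmp 7,5)
JGT start: taken
R2=6^6=0
R3=0>>4=0
R3=0*13=0
R7=7-1=6
CMP R7, 5  (cmp 6,5)
JGT start: taken
R2=0^6=6
R3=0>>4=0
R3=0*13=0
R7=6-1=5
CMP R7, 5  (cmp 5,5)
JGT start: not taken
R2=6-11=-5
halt.
Total executed instructions: 23.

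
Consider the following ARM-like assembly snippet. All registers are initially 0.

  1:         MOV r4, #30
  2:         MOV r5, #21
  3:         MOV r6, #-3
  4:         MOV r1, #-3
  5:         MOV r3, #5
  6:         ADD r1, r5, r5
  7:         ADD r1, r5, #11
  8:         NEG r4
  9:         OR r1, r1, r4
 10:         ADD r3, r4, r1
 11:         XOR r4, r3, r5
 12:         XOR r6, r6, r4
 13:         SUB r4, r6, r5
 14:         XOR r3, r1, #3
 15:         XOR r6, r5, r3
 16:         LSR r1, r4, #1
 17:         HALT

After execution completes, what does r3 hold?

after MOV r4, #30: r4=30
after MOV r5, #21: r5=21
after MOV r6, #-3: r6=-3
after MOV r1, #-3: r1=-3
after MOV r3, #5: r3=5
after ADD r1, r5, r5: r1=21+21=42
after ADD r1, r5, #11: r1=21+11=32
after NEG r4: r4=-(30)=-30
after OR r1, r1, r4: r1=32|(-30)=-30
after ADD r3, r4, r1: r3=(-30)+(-30)=-60
after XOR r4, r3, r5: r4=(-60)^21=-47
after XOR r6, r6, r4: r6=(-3)^(-47)=44
after SUB r4, r6, r5: r4=44-21=23
after XOR r3, r1, #3: r3=(-30)^3=-31
after XOR r6, r5, r3: r6=21^(-31)=-12
after LSR r1, r4, #1: r1=23>>1=11
halt.

-31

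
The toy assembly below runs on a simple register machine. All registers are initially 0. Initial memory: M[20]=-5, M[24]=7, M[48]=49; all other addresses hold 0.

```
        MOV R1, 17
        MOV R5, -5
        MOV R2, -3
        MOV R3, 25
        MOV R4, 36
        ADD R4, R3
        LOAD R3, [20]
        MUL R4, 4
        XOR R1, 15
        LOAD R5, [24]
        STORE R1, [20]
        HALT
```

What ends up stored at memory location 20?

R1=17
R5=-5
R2=-3
R3=25
R4=36
R4=36+25=61
R3=M[20]=-5
R4=61*4=244
R1=17^15=30
R5=M[24]=7
STORE R1, [20] → M[20]=30
halt.

30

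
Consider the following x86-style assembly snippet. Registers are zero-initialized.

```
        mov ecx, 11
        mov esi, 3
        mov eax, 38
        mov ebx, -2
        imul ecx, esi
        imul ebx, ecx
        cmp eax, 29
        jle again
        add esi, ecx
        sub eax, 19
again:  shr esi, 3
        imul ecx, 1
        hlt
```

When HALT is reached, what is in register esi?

ecx=11
esi=3
eax=38
ebx=-2
ecx=11*3=33
ebx=(-2)*33=-66
cmp eax, 29  (cmp 38,29)
jle again: not taken
esi=3+33=36
eax=38-19=19
esi=36>>3=4
ecx=33*1=33
halt.

4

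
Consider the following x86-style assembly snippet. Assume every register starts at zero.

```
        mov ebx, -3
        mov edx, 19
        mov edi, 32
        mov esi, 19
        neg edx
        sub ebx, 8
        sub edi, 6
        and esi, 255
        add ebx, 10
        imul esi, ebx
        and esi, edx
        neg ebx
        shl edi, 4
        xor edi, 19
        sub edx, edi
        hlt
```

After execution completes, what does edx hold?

-454

ebx=-3
edx=19
edi=32
esi=19
edx=-(19)=-19
ebx=(-3)-8=-11
edi=32-6=26
esi=19&255=19
ebx=(-11)+10=-1
esi=19*(-1)=-19
esi=(-19)&(-19)=-19
ebx=-(-1)=1
edi=26<<4=416
edi=416^19=435
edx=(-19)-435=-454
halt.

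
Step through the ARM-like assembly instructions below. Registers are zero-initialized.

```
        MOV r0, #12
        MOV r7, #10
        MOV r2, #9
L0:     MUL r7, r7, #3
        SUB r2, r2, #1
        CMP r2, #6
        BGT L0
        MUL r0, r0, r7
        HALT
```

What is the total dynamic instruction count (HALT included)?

r0=12
r7=10
r2=9
r7=10*3=30
r2=9-1=8
CMP r2, #6  (cmp 8,6)
BGT L0: taken
r7=30*3=90
r2=8-1=7
CMP r2, #6  (cmp 7,6)
BGT L0: taken
r7=90*3=270
r2=7-1=6
CMP r2, #6  (cmp 6,6)
BGT L0: not taken
r0=12*270=3240
halt.
Total executed instructions: 17.

17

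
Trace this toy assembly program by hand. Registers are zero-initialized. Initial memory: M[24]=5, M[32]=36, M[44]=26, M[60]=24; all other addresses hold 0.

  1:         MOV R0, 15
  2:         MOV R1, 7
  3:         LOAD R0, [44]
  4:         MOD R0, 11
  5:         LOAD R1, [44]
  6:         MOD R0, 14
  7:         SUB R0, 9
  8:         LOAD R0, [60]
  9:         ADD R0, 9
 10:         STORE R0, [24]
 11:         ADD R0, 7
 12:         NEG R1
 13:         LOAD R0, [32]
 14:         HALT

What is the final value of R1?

MOV R0, 15 → R0=15
MOV R1, 7 → R1=7
LOAD R0, [44] → R0=M[44]=26
MOD R0, 11 → R0=26%11=4
LOAD R1, [44] → R1=M[44]=26
MOD R0, 14 → R0=4%14=4
SUB R0, 9 → R0=4-9=-5
LOAD R0, [60] → R0=M[60]=24
ADD R0, 9 → R0=24+9=33
STORE R0, [24] → M[24]=33
ADD R0, 7 → R0=33+7=40
NEG R1 → R1=-(26)=-26
LOAD R0, [32] → R0=M[32]=36
halt.

-26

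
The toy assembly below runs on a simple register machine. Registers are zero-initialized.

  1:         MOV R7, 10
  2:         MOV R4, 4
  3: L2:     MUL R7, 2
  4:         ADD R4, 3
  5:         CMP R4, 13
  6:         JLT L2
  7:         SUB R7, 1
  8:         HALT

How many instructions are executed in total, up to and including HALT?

16

after MOV R7, 10: R7=10
after MOV R4, 4: R4=4
after MUL R7, 2: R7=10*2=20
after ADD R4, 3: R4=4+3=7
CMP R4, 13  (cmp 7,13)
JLT L2: taken
after MUL R7, 2: R7=20*2=40
after ADD R4, 3: R4=7+3=10
CMP R4, 13  (cmp 10,13)
JLT L2: taken
after MUL R7, 2: R7=40*2=80
after ADD R4, 3: R4=10+3=13
CMP R4, 13  (cmp 13,13)
JLT L2: not taken
after SUB R7, 1: R7=80-1=79
halt.
Total executed instructions: 16.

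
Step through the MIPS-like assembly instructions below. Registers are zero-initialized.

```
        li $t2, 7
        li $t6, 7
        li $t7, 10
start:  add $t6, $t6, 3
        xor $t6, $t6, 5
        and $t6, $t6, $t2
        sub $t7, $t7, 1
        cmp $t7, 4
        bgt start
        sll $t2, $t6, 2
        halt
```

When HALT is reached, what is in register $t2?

li $t2, 7 → $t2=7
li $t6, 7 → $t6=7
li $t7, 10 → $t7=10
add $t6, $t6, 3 → $t6=7+3=10
xor $t6, $t6, 5 → $t6=10^5=15
and $t6, $t6, $t2 → $t6=15&7=7
sub $t7, $t7, 1 → $t7=10-1=9
cmp $t7, 4  (cmp 9,4)
bgt start: taken
add $t6, $t6, 3 → $t6=7+3=10
xor $t6, $t6, 5 → $t6=10^5=15
and $t6, $t6, $t2 → $t6=15&7=7
sub $t7, $t7, 1 → $t7=9-1=8
cmp $t7, 4  (cmp 8,4)
bgt start: taken
add $t6, $t6, 3 → $t6=7+3=10
xor $t6, $t6, 5 → $t6=10^5=15
and $t6, $t6, $t2 → $t6=15&7=7
sub $t7, $t7, 1 → $t7=8-1=7
cmp $t7, 4  (cmp 7,4)
bgt start: taken
add $t6, $t6, 3 → $t6=7+3=10
xor $t6, $t6, 5 → $t6=10^5=15
and $t6, $t6, $t2 → $t6=15&7=7
sub $t7, $t7, 1 → $t7=7-1=6
cmp $t7, 4  (cmp 6,4)
bgt start: taken
add $t6, $t6, 3 → $t6=7+3=10
xor $t6, $t6, 5 → $t6=10^5=15
and $t6, $t6, $t2 → $t6=15&7=7
sub $t7, $t7, 1 → $t7=6-1=5
cmp $t7, 4  (cmp 5,4)
bgt start: taken
add $t6, $t6, 3 → $t6=7+3=10
xor $t6, $t6, 5 → $t6=10^5=15
and $t6, $t6, $t2 → $t6=15&7=7
sub $t7, $t7, 1 → $t7=5-1=4
cmp $t7, 4  (cmp 4,4)
bgt start: not taken
sll $t2, $t6, 2 → $t2=7<<2=28
halt.

28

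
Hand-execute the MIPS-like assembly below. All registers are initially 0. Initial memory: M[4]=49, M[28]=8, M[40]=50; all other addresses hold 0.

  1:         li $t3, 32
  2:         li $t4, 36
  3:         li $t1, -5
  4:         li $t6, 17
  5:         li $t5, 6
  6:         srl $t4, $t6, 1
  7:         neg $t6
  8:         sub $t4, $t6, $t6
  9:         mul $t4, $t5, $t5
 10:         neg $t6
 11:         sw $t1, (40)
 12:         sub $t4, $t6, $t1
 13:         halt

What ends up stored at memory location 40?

after li $t3, 32: $t3=32
after li $t4, 36: $t4=36
after li $t1, -5: $t1=-5
after li $t6, 17: $t6=17
after li $t5, 6: $t5=6
after srl $t4, $t6, 1: $t4=17>>1=8
after neg $t6: $t6=-(17)=-17
after sub $t4, $t6, $t6: $t4=(-17)-(-17)=0
after mul $t4, $t5, $t5: $t4=6*6=36
after neg $t6: $t6=-(-17)=17
sw $t1, (40) → M[40]=-5
after sub $t4, $t6, $t1: $t4=17-(-5)=22
halt.

-5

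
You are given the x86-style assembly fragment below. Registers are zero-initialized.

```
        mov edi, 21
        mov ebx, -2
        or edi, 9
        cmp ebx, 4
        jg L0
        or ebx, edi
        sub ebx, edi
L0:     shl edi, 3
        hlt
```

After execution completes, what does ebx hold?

-30

after mov edi, 21: edi=21
after mov ebx, -2: ebx=-2
after or edi, 9: edi=21|9=29
cmp ebx, 4  (cmp -2,4)
jg L0: not taken
after or ebx, edi: ebx=(-2)|29=-1
after sub ebx, edi: ebx=(-1)-29=-30
after shl edi, 3: edi=29<<3=232
halt.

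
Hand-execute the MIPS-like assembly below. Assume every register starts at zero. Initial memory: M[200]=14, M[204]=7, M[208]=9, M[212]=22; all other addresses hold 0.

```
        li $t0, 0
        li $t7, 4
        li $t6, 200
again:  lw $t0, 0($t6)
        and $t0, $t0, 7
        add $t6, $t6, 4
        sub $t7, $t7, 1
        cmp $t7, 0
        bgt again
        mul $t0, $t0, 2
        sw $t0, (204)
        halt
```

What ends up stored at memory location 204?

12

$t0=0
$t7=4
$t6=200
$t0=M[200]=14
$t0=14&7=6
$t6=200+4=204
$t7=4-1=3
cmp $t7, 0  (cmp 3,0)
bgt again: taken
$t0=M[204]=7
$t0=7&7=7
$t6=204+4=208
$t7=3-1=2
cmp $t7, 0  (cmp 2,0)
bgt again: taken
$t0=M[208]=9
$t0=9&7=1
$t6=208+4=212
$t7=2-1=1
cmp $t7, 0  (cmp 1,0)
bgt again: taken
$t0=M[212]=22
$t0=22&7=6
$t6=212+4=216
$t7=1-1=0
cmp $t7, 0  (cmp 0,0)
bgt again: not taken
$t0=6*2=12
sw $t0, (204) → M[204]=12
halt.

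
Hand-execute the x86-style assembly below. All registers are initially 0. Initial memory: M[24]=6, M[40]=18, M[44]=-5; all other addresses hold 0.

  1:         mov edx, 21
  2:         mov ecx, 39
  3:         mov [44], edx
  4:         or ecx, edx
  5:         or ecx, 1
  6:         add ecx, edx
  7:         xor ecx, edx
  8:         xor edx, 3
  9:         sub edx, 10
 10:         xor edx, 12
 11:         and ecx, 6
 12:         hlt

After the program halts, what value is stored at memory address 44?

edx=21
ecx=39
mov [44], edx → M[44]=21
ecx=39|21=55
ecx=55|1=55
ecx=55+21=76
ecx=76^21=89
edx=21^3=22
edx=22-10=12
edx=12^12=0
ecx=89&6=0
halt.

21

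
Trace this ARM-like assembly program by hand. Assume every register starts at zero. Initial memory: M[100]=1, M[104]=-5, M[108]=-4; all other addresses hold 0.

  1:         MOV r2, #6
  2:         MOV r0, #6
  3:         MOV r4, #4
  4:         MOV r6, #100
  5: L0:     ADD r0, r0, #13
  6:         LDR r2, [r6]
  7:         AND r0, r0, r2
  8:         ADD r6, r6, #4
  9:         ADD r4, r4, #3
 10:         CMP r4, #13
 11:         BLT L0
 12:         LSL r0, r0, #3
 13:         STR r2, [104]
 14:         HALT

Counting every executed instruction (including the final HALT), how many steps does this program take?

28

r2=6
r0=6
r4=4
r6=100
r0=6+13=19
r2=M[100]=1
r0=19&1=1
r6=100+4=104
r4=4+3=7
CMP r4, #13  (cmp 7,13)
BLT L0: taken
r0=1+13=14
r2=M[104]=-5
r0=14&(-5)=10
r6=104+4=108
r4=7+3=10
CMP r4, #13  (cmp 10,13)
BLT L0: taken
r0=10+13=23
r2=M[108]=-4
r0=23&(-4)=20
r6=108+4=112
r4=10+3=13
CMP r4, #13  (cmp 13,13)
BLT L0: not taken
r0=20<<3=160
STR r2, [104] → M[104]=-4
halt.
Total executed instructions: 28.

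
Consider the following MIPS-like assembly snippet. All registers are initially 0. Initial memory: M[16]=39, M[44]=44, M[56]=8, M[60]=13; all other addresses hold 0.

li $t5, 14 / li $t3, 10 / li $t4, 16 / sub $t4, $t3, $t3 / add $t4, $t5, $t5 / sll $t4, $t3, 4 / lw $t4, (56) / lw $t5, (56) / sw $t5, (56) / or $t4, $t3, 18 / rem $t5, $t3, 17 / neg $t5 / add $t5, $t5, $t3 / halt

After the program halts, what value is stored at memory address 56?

8

after li $t5, 14: $t5=14
after li $t3, 10: $t3=10
after li $t4, 16: $t4=16
after sub $t4, $t3, $t3: $t4=10-10=0
after add $t4, $t5, $t5: $t4=14+14=28
after sll $t4, $t3, 4: $t4=10<<4=160
after lw $t4, (56): $t4=M[56]=8
after lw $t5, (56): $t5=M[56]=8
sw $t5, (56) → M[56]=8
after or $t4, $t3, 18: $t4=10|18=26
after rem $t5, $t3, 17: $t5=10%17=10
after neg $t5: $t5=-(10)=-10
after add $t5, $t5, $t3: $t5=(-10)+10=0
halt.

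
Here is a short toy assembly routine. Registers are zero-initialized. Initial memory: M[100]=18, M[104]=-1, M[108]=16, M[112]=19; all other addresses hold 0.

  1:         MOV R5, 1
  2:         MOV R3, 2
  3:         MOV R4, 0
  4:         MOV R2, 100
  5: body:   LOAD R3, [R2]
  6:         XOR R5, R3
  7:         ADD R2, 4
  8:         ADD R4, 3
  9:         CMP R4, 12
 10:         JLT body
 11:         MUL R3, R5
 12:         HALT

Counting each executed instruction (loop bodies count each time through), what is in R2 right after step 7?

after MOV R5, 1: R5=1
after MOV R3, 2: R3=2
after MOV R4, 0: R4=0
after MOV R2, 100: R2=100
after LOAD R3, [R2]: R3=M[100]=18
after XOR R5, R3: R5=1^18=19
after ADD R2, 4: R2=100+4=104
After step 7: R2 = 104.

104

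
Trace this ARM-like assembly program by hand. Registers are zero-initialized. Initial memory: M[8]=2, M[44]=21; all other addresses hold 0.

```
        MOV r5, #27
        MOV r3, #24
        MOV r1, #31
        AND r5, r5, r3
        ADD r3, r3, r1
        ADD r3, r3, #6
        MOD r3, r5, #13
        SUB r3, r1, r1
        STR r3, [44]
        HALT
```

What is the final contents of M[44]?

0

MOV r5, #27 → r5=27
MOV r3, #24 → r3=24
MOV r1, #31 → r1=31
AND r5, r5, r3 → r5=27&24=24
ADD r3, r3, r1 → r3=24+31=55
ADD r3, r3, #6 → r3=55+6=61
MOD r3, r5, #13 → r3=24%13=11
SUB r3, r1, r1 → r3=31-31=0
STR r3, [44] → M[44]=0
halt.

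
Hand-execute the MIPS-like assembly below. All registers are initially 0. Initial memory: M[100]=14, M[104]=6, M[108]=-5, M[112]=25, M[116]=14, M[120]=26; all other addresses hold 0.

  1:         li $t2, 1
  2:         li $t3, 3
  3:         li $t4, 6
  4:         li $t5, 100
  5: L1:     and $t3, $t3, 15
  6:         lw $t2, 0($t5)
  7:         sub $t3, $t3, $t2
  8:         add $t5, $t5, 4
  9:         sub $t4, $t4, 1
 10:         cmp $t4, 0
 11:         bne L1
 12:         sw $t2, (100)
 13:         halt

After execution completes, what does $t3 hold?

-13

$t2=1
$t3=3
$t4=6
$t5=100
$t3=3&15=3
$t2=M[100]=14
$t3=3-14=-11
$t5=100+4=104
$t4=6-1=5
cmp $t4, 0  (cmp 5,0)
bne L1: taken
$t3=(-11)&15=5
$t2=M[104]=6
$t3=5-6=-1
$t5=104+4=108
$t4=5-1=4
cmp $t4, 0  (cmp 4,0)
bne L1: taken
$t3=(-1)&15=15
$t2=M[108]=-5
$t3=15-(-5)=20
$t5=108+4=112
$t4=4-1=3
cmp $t4, 0  (cmp 3,0)
bne L1: taken
$t3=20&15=4
$t2=M[112]=25
$t3=4-25=-21
$t5=112+4=116
$t4=3-1=2
cmp $t4, 0  (cmp 2,0)
bne L1: taken
$t3=(-21)&15=11
$t2=M[116]=14
$t3=11-14=-3
$t5=116+4=120
$t4=2-1=1
cmp $t4, 0  (cmp 1,0)
bne L1: taken
$t3=(-3)&15=13
$t2=M[120]=26
$t3=13-26=-13
$t5=120+4=124
$t4=1-1=0
cmp $t4, 0  (cmp 0,0)
bne L1: not taken
sw $t2, (100) → M[100]=26
halt.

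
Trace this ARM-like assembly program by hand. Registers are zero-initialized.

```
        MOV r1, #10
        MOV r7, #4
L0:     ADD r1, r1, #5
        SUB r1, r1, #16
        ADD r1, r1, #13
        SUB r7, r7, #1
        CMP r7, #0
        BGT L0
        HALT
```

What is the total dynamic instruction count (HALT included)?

27

MOV r1, #10 → r1=10
MOV r7, #4 → r7=4
ADD r1, r1, #5 → r1=10+5=15
SUB r1, r1, #16 → r1=15-16=-1
ADD r1, r1, #13 → r1=(-1)+13=12
SUB r7, r7, #1 → r7=4-1=3
CMP r7, #0  (cmp 3,0)
BGT L0: taken
ADD r1, r1, #5 → r1=12+5=17
SUB r1, r1, #16 → r1=17-16=1
ADD r1, r1, #13 → r1=1+13=14
SUB r7, r7, #1 → r7=3-1=2
CMP r7, #0  (cmp 2,0)
BGT L0: taken
ADD r1, r1, #5 → r1=14+5=19
SUB r1, r1, #16 → r1=19-16=3
ADD r1, r1, #13 → r1=3+13=16
SUB r7, r7, #1 → r7=2-1=1
CMP r7, #0  (cmp 1,0)
BGT L0: taken
ADD r1, r1, #5 → r1=16+5=21
SUB r1, r1, #16 → r1=21-16=5
ADD r1, r1, #13 → r1=5+13=18
SUB r7, r7, #1 → r7=1-1=0
CMP r7, #0  (cmp 0,0)
BGT L0: not taken
halt.
Total executed instructions: 27.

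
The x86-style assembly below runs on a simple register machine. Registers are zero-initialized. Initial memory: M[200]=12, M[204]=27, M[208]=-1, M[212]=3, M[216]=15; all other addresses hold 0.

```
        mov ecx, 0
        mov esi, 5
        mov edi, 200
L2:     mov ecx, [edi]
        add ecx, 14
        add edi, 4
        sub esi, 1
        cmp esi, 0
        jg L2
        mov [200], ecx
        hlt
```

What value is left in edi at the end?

after mov ecx, 0: ecx=0
after mov esi, 5: esi=5
after mov edi, 200: edi=200
after mov ecx, [edi]: ecx=M[200]=12
after add ecx, 14: ecx=12+14=26
after add edi, 4: edi=200+4=204
after sub esi, 1: esi=5-1=4
cmp esi, 0  (cmp 4,0)
jg L2: taken
after mov ecx, [edi]: ecx=M[204]=27
after add ecx, 14: ecx=27+14=41
after add edi, 4: edi=204+4=208
after sub esi, 1: esi=4-1=3
cmp esi, 0  (cmp 3,0)
jg L2: taken
after mov ecx, [edi]: ecx=M[208]=-1
after add ecx, 14: ecx=(-1)+14=13
after add edi, 4: edi=208+4=212
after sub esi, 1: esi=3-1=2
cmp esi, 0  (cmp 2,0)
jg L2: taken
after mov ecx, [edi]: ecx=M[212]=3
after add ecx, 14: ecx=3+14=17
after add edi, 4: edi=212+4=216
after sub esi, 1: esi=2-1=1
cmp esi, 0  (cmp 1,0)
jg L2: taken
after mov ecx, [edi]: ecx=M[216]=15
after add ecx, 14: ecx=15+14=29
after add edi, 4: edi=216+4=220
after sub esi, 1: esi=1-1=0
cmp esi, 0  (cmp 0,0)
jg L2: not taken
mov [200], ecx → M[200]=29
halt.

220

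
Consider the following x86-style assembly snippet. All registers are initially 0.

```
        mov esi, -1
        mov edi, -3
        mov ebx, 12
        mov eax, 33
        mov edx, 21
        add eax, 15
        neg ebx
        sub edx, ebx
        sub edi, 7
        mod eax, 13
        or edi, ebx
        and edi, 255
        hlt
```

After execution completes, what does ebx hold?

esi=-1
edi=-3
ebx=12
eax=33
edx=21
eax=33+15=48
ebx=-(12)=-12
edx=21-(-12)=33
edi=(-3)-7=-10
eax=48%13=9
edi=(-10)|(-12)=-10
edi=(-10)&255=246
halt.

-12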